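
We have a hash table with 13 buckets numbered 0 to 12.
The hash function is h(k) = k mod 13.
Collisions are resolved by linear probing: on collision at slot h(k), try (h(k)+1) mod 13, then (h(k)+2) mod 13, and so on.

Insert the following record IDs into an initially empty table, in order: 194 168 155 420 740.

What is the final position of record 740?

2

194 hashes to 12; slot 12 is free => place at 12.
168 hashes to 12; 12 taken => place at 0.
155 hashes to 12; 12,0 taken => place at 1.
420 hashes to 4; slot 4 is free => place at 4.
740 hashes to 12; 12,0,1 taken => place at 2.
Table: [168, 155, 740, ∅, 420, ∅, ∅, ∅, ∅, ∅, ∅, ∅, 194]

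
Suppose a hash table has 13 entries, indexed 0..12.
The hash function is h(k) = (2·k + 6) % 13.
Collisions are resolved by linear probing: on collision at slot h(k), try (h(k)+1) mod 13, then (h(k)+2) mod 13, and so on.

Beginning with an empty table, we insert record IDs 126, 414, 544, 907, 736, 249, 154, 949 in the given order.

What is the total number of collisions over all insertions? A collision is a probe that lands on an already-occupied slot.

Insert 126: h=11, slot 11 empty -> index 11.
Insert 414: h=2, slot 2 empty -> index 2.
Insert 544: h=2, slot 2 occupied -> index 3.
Insert 907: h=0, slot 0 empty -> index 0.
Insert 736: h=9, slot 9 empty -> index 9.
Insert 249: h=10, slot 10 empty -> index 10.
Insert 154: h=2, slots 2,3 occupied -> index 4.
Insert 949: h=6, slot 6 empty -> index 6.
Table: [907, ∅, 414, 544, 154, ∅, 949, ∅, ∅, 736, 249, 126, ∅]

3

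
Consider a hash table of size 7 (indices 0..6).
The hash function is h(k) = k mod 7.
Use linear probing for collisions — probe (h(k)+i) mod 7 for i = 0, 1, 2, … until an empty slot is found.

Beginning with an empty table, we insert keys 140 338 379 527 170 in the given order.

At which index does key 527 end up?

3

140 hashes to 0; slot 0 is free → place at 0.
338 hashes to 2; slot 2 is free → place at 2.
379 hashes to 1; slot 1 is free → place at 1.
527 hashes to 2; 2 taken → place at 3.
170 hashes to 2; 2,3 taken → place at 4.
Table: [140, 379, 338, 527, 170, ., .]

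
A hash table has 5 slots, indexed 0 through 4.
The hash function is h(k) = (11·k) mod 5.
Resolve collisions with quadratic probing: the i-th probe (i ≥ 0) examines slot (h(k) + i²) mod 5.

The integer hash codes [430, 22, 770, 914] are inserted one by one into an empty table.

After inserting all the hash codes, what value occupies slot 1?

770

430 hashes to 0; slot 0 is free → place at 0.
22 hashes to 2; slot 2 is free → place at 2.
770 hashes to 0; 0 taken → place at 1.
914 hashes to 4; slot 4 is free → place at 4.
Table: [430, 770, 22, -, 914]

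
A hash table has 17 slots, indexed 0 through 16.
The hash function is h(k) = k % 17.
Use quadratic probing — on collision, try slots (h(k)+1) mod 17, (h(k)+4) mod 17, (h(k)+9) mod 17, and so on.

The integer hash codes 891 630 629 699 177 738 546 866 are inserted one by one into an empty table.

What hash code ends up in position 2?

891 hashes to 7; slot 7 is free -> place at 7.
630 hashes to 1; slot 1 is free -> place at 1.
629 hashes to 0; slot 0 is free -> place at 0.
699 hashes to 2; slot 2 is free -> place at 2.
177 hashes to 7; 7 taken -> place at 8.
738 hashes to 7; 7,8 taken -> place at 11.
546 hashes to 2; 2 taken -> place at 3.
866 hashes to 16; slot 16 is free -> place at 16.
Table: [629, 630, 699, 546, _, _, _, 891, 177, _, _, 738, _, _, _, _, 866]

699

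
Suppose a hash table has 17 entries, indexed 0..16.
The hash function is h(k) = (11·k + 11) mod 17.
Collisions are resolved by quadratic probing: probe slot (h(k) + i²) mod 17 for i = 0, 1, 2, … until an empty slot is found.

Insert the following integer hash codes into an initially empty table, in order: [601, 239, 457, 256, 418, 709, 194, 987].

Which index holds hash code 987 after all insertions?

4

601: h=9 => slot 9
239: h=5 => slot 5
457: h=6 => slot 6
256: h=5, probe 5,6,9,14 => slot 14
418: h=2 => slot 2
709: h=7 => slot 7
194: h=3 => slot 3
987: h=5, probe 5,6,9,14,4 => slot 4
Table: [., ., 418, 194, 987, 239, 457, 709, ., 601, ., ., ., ., 256, ., .]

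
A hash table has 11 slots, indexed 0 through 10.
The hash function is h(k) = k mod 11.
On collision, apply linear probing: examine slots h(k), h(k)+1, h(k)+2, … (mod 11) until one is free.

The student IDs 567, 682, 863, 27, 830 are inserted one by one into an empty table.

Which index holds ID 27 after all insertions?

567 hashes to 6; slot 6 is free → place at 6.
682 hashes to 0; slot 0 is free → place at 0.
863 hashes to 5; slot 5 is free → place at 5.
27 hashes to 5; 5,6 taken → place at 7.
830 hashes to 5; 5,6,7 taken → place at 8.
Table: [682, -, -, -, -, 863, 567, 27, 830, -, -]

7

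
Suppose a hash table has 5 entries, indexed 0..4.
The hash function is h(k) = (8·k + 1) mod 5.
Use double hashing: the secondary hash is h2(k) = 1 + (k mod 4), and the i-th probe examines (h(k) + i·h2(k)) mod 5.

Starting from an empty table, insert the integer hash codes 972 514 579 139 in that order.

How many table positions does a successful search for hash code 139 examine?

972: h=2 -> slot 2
514: h=3 -> slot 3
579: h=3, h2=4, probe 3,2,1 -> slot 1
139: h=3, h2=4, probe 3,2,1,0 -> slot 0
Table: [139, 579, 972, 514, —]
Lookup 139: h=3, h2=4, probe 3,2,1,0 → found at 0.

4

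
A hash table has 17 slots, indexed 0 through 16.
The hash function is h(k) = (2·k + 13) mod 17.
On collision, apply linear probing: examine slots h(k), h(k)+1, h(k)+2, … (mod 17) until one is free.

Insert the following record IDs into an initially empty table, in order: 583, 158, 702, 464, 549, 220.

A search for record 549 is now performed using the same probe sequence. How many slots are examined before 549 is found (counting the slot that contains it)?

5

583: h=6 → slot 6
158: h=6, probe 6,7 → slot 7
702: h=6, probe 6,7,8 → slot 8
464: h=6, probe 6,7,8,9 → slot 9
549: h=6, probe 6,7,8,9,10 → slot 10
220: h=11 → slot 11
Table: [—, —, —, —, —, —, 583, 158, 702, 464, 549, 220, —, —, —, —, —]
Lookup 549: h=6, probe 6,7,8,9,10 → found at 10.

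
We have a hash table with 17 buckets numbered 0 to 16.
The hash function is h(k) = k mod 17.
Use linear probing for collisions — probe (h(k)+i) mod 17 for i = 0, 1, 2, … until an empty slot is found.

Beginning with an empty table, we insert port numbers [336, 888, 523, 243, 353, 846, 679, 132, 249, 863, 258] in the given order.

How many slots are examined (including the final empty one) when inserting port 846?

4

336: h=13 -> slot 13
888: h=4 -> slot 4
523: h=13, probe 13,14 -> slot 14
243: h=5 -> slot 5
353: h=13, probe 13,14,15 -> slot 15
846: h=13, probe 13,14,15,16 -> slot 16
679: h=16, probe 16,0 -> slot 0
132: h=13, probe 13,14,15,16,0,1 -> slot 1
249: h=11 -> slot 11
863: h=13, probe 13,14,15,16,0,1,2 -> slot 2
258: h=3 -> slot 3
Table: [679, 132, 863, 258, 888, 243, —, —, —, —, —, 249, —, 336, 523, 353, 846]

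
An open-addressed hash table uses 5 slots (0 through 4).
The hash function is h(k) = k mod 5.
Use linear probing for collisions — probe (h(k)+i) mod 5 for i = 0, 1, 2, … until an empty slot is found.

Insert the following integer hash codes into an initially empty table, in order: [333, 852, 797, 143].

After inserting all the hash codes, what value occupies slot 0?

Insert 333: h=3, slot 3 empty => index 3.
Insert 852: h=2, slot 2 empty => index 2.
Insert 797: h=2, slots 2,3 occupied => index 4.
Insert 143: h=3, slots 3,4 occupied => index 0.
Table: [143, ., 852, 333, 797]

143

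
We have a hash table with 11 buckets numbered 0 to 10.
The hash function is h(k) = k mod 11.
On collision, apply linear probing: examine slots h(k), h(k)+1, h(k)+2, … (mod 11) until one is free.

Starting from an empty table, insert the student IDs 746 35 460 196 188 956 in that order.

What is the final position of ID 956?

3

746: h=9 → slot 9
35: h=2 → slot 2
460: h=9, probe 9,10 → slot 10
196: h=9, probe 9,10,0 → slot 0
188: h=1 → slot 1
956: h=10, probe 10,0,1,2,3 → slot 3
Table: [196, 188, 35, 956, -, -, -, -, -, 746, 460]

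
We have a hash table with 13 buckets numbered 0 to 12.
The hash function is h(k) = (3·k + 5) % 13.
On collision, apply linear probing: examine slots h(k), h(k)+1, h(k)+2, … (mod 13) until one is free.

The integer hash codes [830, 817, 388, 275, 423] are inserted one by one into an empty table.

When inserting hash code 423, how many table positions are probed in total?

3

830 hashes to 12; slot 12 is free -> place at 12.
817 hashes to 12; 12 taken -> place at 0.
388 hashes to 12; 12,0 taken -> place at 1.
275 hashes to 11; slot 11 is free -> place at 11.
423 hashes to 0; 0,1 taken -> place at 2.
Table: [817, 388, 423, ∅, ∅, ∅, ∅, ∅, ∅, ∅, ∅, 275, 830]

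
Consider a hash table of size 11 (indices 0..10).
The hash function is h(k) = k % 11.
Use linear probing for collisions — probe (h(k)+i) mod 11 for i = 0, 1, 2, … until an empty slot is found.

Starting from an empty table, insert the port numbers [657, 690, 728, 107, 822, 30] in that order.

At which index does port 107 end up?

10

657 hashes to 8; slot 8 is free => place at 8.
690 hashes to 8; 8 taken => place at 9.
728 hashes to 2; slot 2 is free => place at 2.
107 hashes to 8; 8,9 taken => place at 10.
822 hashes to 8; 8,9,10 taken => place at 0.
30 hashes to 8; 8,9,10,0 taken => place at 1.
Table: [822, 30, 728, ∅, ∅, ∅, ∅, ∅, 657, 690, 107]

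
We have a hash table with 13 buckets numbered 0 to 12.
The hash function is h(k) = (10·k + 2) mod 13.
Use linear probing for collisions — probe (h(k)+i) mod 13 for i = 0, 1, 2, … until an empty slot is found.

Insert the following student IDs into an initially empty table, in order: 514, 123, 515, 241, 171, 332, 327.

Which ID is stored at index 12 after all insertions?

327

514: h=7 -> slot 7
123: h=10 -> slot 10
515: h=4 -> slot 4
241: h=7, probe 7,8 -> slot 8
171: h=9 -> slot 9
332: h=7, probe 7,8,9,10,11 -> slot 11
327: h=9, probe 9,10,11,12 -> slot 12
Table: [., ., ., ., 515, ., ., 514, 241, 171, 123, 332, 327]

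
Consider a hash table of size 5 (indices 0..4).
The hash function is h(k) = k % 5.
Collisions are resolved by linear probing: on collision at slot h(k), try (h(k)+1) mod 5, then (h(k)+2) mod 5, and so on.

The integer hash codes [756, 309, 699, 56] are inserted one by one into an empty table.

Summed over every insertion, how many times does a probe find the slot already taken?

756 hashes to 1; slot 1 is free -> place at 1.
309 hashes to 4; slot 4 is free -> place at 4.
699 hashes to 4; 4 taken -> place at 0.
56 hashes to 1; 1 taken -> place at 2.
Table: [699, 756, 56, _, 309]

2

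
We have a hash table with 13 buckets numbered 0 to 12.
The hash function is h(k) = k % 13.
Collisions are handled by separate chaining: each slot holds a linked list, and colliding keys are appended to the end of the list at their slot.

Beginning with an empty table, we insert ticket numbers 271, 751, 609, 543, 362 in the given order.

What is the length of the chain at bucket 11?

3

Insert 271: h=11, bucket 11 empty → new chain.
Insert 751: h=10, bucket 10 empty → new chain.
Insert 609: h=11, bucket 11 nonempty → append to chain.
Insert 543: h=10, bucket 10 nonempty → append to chain.
Insert 362: h=11, bucket 11 nonempty → append to chain.
Final buckets:
0: —
1: —
2: —
3: —
4: —
5: —
6: —
7: —
8: —
9: —
10: 751 -> 543
11: 271 -> 609 -> 362
12: —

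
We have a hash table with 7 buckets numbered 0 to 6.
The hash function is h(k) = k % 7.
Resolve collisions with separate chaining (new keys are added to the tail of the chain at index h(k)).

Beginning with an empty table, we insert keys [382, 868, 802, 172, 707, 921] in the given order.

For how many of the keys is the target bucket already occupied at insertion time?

Insert 382: h=4, bucket 4 empty → new chain.
Insert 868: h=0, bucket 0 empty → new chain.
Insert 802: h=4, bucket 4 nonempty → append to chain.
Insert 172: h=4, bucket 4 nonempty → append to chain.
Insert 707: h=0, bucket 0 nonempty → append to chain.
Insert 921: h=4, bucket 4 nonempty → append to chain.
Final buckets:
0: 868 -> 707
1: ∅
2: ∅
3: ∅
4: 382 -> 802 -> 172 -> 921
5: ∅
6: ∅

4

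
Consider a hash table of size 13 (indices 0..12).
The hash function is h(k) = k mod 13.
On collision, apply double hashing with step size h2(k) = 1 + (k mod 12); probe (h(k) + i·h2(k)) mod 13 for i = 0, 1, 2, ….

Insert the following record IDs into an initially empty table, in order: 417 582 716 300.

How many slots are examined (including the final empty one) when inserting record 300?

Insert 417: h=1, slot 1 empty → index 1.
Insert 582: h=10, slot 10 empty → index 10.
Insert 716: h=1, h2=9, slots 1,10 occupied → index 6.
Insert 300: h=1, h2=1, slot 1 occupied → index 2.
Table: [—, 417, 300, —, —, —, 716, —, —, —, 582, —, —]

2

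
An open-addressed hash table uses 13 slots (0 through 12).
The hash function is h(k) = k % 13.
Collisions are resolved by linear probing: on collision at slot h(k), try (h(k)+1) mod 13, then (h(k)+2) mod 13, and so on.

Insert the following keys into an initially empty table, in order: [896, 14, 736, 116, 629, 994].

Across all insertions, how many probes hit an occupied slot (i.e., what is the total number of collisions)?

1

Insert 896: h=12, slot 12 empty → index 12.
Insert 14: h=1, slot 1 empty → index 1.
Insert 736: h=8, slot 8 empty → index 8.
Insert 116: h=12, slot 12 occupied → index 0.
Insert 629: h=5, slot 5 empty → index 5.
Insert 994: h=6, slot 6 empty → index 6.
Table: [116, 14, ∅, ∅, ∅, 629, 994, ∅, 736, ∅, ∅, ∅, 896]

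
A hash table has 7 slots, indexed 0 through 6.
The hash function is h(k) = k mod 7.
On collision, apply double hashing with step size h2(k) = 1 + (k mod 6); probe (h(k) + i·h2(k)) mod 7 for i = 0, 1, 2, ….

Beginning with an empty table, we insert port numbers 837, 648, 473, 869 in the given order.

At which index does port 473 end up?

837: h=4 -> slot 4
648: h=4, h2=1, probe 4,5 -> slot 5
473: h=4, h2=6, probe 4,3 -> slot 3
869: h=1 -> slot 1
Table: [—, 869, —, 473, 837, 648, —]

3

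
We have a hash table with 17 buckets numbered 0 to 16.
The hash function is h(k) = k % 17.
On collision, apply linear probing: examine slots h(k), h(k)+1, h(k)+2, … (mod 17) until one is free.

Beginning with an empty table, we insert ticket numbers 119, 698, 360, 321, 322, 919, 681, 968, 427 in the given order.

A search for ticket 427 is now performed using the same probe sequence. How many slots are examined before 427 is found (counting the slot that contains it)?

Insert 119: h=0, slot 0 empty → index 0.
Insert 698: h=1, slot 1 empty → index 1.
Insert 360: h=3, slot 3 empty → index 3.
Insert 321: h=15, slot 15 empty → index 15.
Insert 322: h=16, slot 16 empty → index 16.
Insert 919: h=1, slot 1 occupied → index 2.
Insert 681: h=1, slots 1,2,3 occupied → index 4.
Insert 968: h=16, slots 16,0,1,2,3,4 occupied → index 5.
Insert 427: h=2, slots 2,3,4,5 occupied → index 6.
Table: [119, 698, 919, 360, 681, 968, 427, —, —, —, —, —, —, —, —, 321, 322]
Lookup 427: h=2, probe 2,3,4,5,6 → found at 6.

5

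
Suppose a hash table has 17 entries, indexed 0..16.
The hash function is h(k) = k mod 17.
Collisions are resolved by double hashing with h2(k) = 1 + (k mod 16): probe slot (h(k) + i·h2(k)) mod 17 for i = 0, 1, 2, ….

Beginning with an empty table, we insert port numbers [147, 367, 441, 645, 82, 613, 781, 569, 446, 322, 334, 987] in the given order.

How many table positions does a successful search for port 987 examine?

147 hashes to 11; slot 11 is free => place at 11.
367 hashes to 10; slot 10 is free => place at 10.
441 hashes to 16; slot 16 is free => place at 16.
645 hashes to 16, h2=6; 16 taken => place at 5.
82 hashes to 14; slot 14 is free => place at 14.
613 hashes to 1; slot 1 is free => place at 1.
781 hashes to 16, h2=14; 16 taken => place at 13.
569 hashes to 8; slot 8 is free => place at 8.
446 hashes to 4; slot 4 is free => place at 4.
322 hashes to 16, h2=3; 16 taken => place at 2.
334 hashes to 11, h2=15; 11 taken => place at 9.
987 hashes to 1, h2=12; 1,13,8 taken => place at 3.
Table: [-, 613, 322, 987, 446, 645, -, -, 569, 334, 367, 147, -, 781, 82, -, 441]
Lookup 987: h=1, h2=12, probe 1,13,8,3 → found at 3.

4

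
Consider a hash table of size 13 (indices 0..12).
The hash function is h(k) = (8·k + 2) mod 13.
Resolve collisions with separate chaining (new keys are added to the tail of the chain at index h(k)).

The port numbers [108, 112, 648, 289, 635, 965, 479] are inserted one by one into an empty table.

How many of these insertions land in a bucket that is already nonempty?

3

108 -> bucket 8
112 -> bucket 1
648 -> bucket 12
289 -> bucket 0
635 -> bucket 12 (collision)
965 -> bucket 0 (collision)
479 -> bucket 12 (collision)
Final buckets:
0: 289 -> 965
1: 112
2: -
3: -
4: -
5: -
6: -
7: -
8: 108
9: -
10: -
11: -
12: 648 -> 635 -> 479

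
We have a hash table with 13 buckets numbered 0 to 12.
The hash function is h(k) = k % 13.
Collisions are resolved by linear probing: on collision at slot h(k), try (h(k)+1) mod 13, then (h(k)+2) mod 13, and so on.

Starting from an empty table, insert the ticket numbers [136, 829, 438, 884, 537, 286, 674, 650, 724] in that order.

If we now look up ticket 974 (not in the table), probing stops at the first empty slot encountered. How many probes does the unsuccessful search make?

5

136 hashes to 6; slot 6 is free => place at 6.
829 hashes to 10; slot 10 is free => place at 10.
438 hashes to 9; slot 9 is free => place at 9.
884 hashes to 0; slot 0 is free => place at 0.
537 hashes to 4; slot 4 is free => place at 4.
286 hashes to 0; 0 taken => place at 1.
674 hashes to 11; slot 11 is free => place at 11.
650 hashes to 0; 0,1 taken => place at 2.
724 hashes to 9; 9,10,11 taken => place at 12.
Table: [884, 286, 650, -, 537, -, 136, -, -, 438, 829, 674, 724]
Lookup 974: h=12, probe 12,0,1,2,3 → slot 3 empty, not found.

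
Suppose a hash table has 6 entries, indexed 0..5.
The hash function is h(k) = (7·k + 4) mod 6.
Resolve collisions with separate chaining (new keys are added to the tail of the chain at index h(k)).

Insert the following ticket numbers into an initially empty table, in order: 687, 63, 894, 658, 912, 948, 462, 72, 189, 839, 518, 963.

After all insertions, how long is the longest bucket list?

Insert 687: h=1, bucket 1 empty -> new chain.
Insert 63: h=1, bucket 1 nonempty -> append to chain.
Insert 894: h=4, bucket 4 empty -> new chain.
Insert 658: h=2, bucket 2 empty -> new chain.
Insert 912: h=4, bucket 4 nonempty -> append to chain.
Insert 948: h=4, bucket 4 nonempty -> append to chain.
Insert 462: h=4, bucket 4 nonempty -> append to chain.
Insert 72: h=4, bucket 4 nonempty -> append to chain.
Insert 189: h=1, bucket 1 nonempty -> append to chain.
Insert 839: h=3, bucket 3 empty -> new chain.
Insert 518: h=0, bucket 0 empty -> new chain.
Insert 963: h=1, bucket 1 nonempty -> append to chain.
Final buckets:
0: 518
1: 687 -> 63 -> 189 -> 963
2: 658
3: 839
4: 894 -> 912 -> 948 -> 462 -> 72
5: -

5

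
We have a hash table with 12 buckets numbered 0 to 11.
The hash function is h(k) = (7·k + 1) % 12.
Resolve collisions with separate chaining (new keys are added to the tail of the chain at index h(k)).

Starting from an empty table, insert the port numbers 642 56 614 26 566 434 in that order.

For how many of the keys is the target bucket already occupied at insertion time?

3

642 -> bucket 7
56 -> bucket 9
614 -> bucket 3
26 -> bucket 3 (collision)
566 -> bucket 3 (collision)
434 -> bucket 3 (collision)
Final buckets:
0: .
1: .
2: .
3: 614 -> 26 -> 566 -> 434
4: .
5: .
6: .
7: 642
8: .
9: 56
10: .
11: .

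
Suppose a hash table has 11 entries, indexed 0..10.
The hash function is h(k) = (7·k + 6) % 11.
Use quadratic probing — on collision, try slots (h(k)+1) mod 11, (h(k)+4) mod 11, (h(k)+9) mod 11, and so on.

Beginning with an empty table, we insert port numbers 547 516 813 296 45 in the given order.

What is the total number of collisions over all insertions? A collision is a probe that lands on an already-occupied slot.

3

Insert 547: h=7, slot 7 empty -> index 7.
Insert 516: h=10, slot 10 empty -> index 10.
Insert 813: h=10, slot 10 occupied -> index 0.
Insert 296: h=10, slots 10,0 occupied -> index 3.
Insert 45: h=2, slot 2 empty -> index 2.
Table: [813, _, 45, 296, _, _, _, 547, _, _, 516]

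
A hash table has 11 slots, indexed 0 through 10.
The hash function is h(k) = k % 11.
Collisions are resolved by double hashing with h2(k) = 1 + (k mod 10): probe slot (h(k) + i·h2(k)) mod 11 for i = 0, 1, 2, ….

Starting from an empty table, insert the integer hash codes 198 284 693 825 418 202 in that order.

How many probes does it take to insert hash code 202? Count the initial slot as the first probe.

3

198 hashes to 0; slot 0 is free => place at 0.
284 hashes to 9; slot 9 is free => place at 9.
693 hashes to 0, h2=4; 0 taken => place at 4.
825 hashes to 0, h2=6; 0 taken => place at 6.
418 hashes to 0, h2=9; 0,9 taken => place at 7.
202 hashes to 4, h2=3; 4,7 taken => place at 10.
Table: [198, ∅, ∅, ∅, 693, ∅, 825, 418, ∅, 284, 202]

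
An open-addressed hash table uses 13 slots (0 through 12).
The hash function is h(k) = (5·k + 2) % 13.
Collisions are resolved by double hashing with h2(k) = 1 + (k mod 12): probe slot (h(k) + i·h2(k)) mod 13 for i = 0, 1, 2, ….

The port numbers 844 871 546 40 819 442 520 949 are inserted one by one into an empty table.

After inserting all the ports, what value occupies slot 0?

Insert 844: h=10, slot 10 empty => index 10.
Insert 871: h=2, slot 2 empty => index 2.
Insert 546: h=2, h2=7, slot 2 occupied => index 9.
Insert 40: h=7, slot 7 empty => index 7.
Insert 819: h=2, h2=4, slot 2 occupied => index 6.
Insert 442: h=2, h2=11, slot 2 occupied => index 0.
Insert 520: h=2, h2=5, slots 2,7 occupied => index 12.
Insert 949: h=2, h2=2, slot 2 occupied => index 4.
Table: [442, -, 871, -, 949, -, 819, 40, -, 546, 844, -, 520]

442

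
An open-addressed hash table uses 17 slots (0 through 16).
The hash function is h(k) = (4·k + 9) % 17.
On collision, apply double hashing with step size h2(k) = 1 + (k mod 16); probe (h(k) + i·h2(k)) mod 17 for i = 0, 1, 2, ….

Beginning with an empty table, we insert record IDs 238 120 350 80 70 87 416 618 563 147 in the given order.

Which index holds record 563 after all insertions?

4

238 hashes to 9; slot 9 is free -> place at 9.
120 hashes to 13; slot 13 is free -> place at 13.
350 hashes to 15; slot 15 is free -> place at 15.
80 hashes to 6; slot 6 is free -> place at 6.
70 hashes to 0; slot 0 is free -> place at 0.
87 hashes to 0, h2=8; 0 taken -> place at 8.
416 hashes to 7; slot 7 is free -> place at 7.
618 hashes to 16; slot 16 is free -> place at 16.
563 hashes to 0, h2=4; 0 taken -> place at 4.
147 hashes to 2; slot 2 is free -> place at 2.
Table: [70, ., 147, ., 563, ., 80, 416, 87, 238, ., ., ., 120, ., 350, 618]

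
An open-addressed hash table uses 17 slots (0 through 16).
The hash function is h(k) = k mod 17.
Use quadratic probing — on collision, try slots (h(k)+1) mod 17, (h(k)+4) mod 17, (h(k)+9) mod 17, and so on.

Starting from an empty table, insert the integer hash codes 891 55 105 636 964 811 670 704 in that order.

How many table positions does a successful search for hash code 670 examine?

891 hashes to 7; slot 7 is free -> place at 7.
55 hashes to 4; slot 4 is free -> place at 4.
105 hashes to 3; slot 3 is free -> place at 3.
636 hashes to 7; 7 taken -> place at 8.
964 hashes to 12; slot 12 is free -> place at 12.
811 hashes to 12; 12 taken -> place at 13.
670 hashes to 7; 7,8 taken -> place at 11.
704 hashes to 7; 7,8,11 taken -> place at 16.
Table: [∅, ∅, ∅, 105, 55, ∅, ∅, 891, 636, ∅, ∅, 670, 964, 811, ∅, ∅, 704]
Lookup 670: h=7, probe 7,8,11 → found at 11.

3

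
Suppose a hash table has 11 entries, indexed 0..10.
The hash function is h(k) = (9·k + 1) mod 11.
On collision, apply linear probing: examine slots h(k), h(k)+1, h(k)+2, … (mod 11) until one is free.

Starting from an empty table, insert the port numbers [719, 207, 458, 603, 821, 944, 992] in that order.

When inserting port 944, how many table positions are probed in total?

719 hashes to 4; slot 4 is free -> place at 4.
207 hashes to 5; slot 5 is free -> place at 5.
458 hashes to 9; slot 9 is free -> place at 9.
603 hashes to 5; 5 taken -> place at 6.
821 hashes to 9; 9 taken -> place at 10.
944 hashes to 5; 5,6 taken -> place at 7.
992 hashes to 8; slot 8 is free -> place at 8.
Table: [∅, ∅, ∅, ∅, 719, 207, 603, 944, 992, 458, 821]

3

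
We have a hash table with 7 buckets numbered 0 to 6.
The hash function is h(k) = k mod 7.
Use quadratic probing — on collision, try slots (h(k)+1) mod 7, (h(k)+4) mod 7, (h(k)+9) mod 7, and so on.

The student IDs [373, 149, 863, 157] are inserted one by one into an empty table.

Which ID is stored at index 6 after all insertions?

863

373: h=2 -> slot 2
149: h=2, probe 2,3 -> slot 3
863: h=2, probe 2,3,6 -> slot 6
157: h=3, probe 3,4 -> slot 4
Table: [-, -, 373, 149, 157, -, 863]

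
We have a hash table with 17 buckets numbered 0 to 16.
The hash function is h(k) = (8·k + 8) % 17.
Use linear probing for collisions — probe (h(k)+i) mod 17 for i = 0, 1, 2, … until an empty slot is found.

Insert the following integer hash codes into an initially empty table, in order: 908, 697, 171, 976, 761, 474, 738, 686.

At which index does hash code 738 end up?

15

908 hashes to 13; slot 13 is free -> place at 13.
697 hashes to 8; slot 8 is free -> place at 8.
171 hashes to 16; slot 16 is free -> place at 16.
976 hashes to 13; 13 taken -> place at 14.
761 hashes to 10; slot 10 is free -> place at 10.
474 hashes to 9; slot 9 is free -> place at 9.
738 hashes to 13; 13,14 taken -> place at 15.
686 hashes to 5; slot 5 is free -> place at 5.
Table: [∅, ∅, ∅, ∅, ∅, 686, ∅, ∅, 697, 474, 761, ∅, ∅, 908, 976, 738, 171]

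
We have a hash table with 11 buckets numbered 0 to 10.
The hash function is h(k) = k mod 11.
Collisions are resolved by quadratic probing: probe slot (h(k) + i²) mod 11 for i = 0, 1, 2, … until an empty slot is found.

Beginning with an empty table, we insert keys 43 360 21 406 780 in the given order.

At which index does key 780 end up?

4

43: h=10 -> slot 10
360: h=8 -> slot 8
21: h=10, probe 10,0 -> slot 0
406: h=10, probe 10,0,3 -> slot 3
780: h=10, probe 10,0,3,8,4 -> slot 4
Table: [21, -, -, 406, 780, -, -, -, 360, -, 43]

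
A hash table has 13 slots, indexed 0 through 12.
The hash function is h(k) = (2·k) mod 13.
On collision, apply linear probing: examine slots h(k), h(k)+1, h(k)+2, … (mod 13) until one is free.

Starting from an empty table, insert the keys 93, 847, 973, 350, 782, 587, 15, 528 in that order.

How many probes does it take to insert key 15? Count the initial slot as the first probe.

93: h=4 => slot 4
847: h=4, probe 4,5 => slot 5
973: h=9 => slot 9
350: h=11 => slot 11
782: h=4, probe 4,5,6 => slot 6
587: h=4, probe 4,5,6,7 => slot 7
15: h=4, probe 4,5,6,7,8 => slot 8
528: h=3 => slot 3
Table: [_, _, _, 528, 93, 847, 782, 587, 15, 973, _, 350, _]

5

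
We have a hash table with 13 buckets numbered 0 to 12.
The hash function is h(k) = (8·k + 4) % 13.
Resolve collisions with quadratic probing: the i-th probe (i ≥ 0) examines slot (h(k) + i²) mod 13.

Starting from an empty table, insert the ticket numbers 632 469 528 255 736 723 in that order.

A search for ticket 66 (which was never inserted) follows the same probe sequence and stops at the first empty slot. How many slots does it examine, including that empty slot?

Insert 632: h=3, slot 3 empty → index 3.
Insert 469: h=12, slot 12 empty → index 12.
Insert 528: h=3, slot 3 occupied → index 4.
Insert 255: h=3, slots 3,4 occupied → index 7.
Insert 736: h=3, slots 3,4,7,12 occupied → index 6.
Insert 723: h=3, slots 3,4,7,12,6 occupied → index 2.
Table: [_, _, 723, 632, 528, _, 736, 255, _, _, _, _, 469]
Lookup 66: h=12, probe 12,0 → slot 0 empty, not found.

2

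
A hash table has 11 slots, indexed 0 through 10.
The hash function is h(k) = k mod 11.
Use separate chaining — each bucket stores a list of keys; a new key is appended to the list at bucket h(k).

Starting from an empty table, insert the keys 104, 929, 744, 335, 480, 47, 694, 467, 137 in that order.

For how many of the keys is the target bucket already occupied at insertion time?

Insert 104: h=5, bucket 5 empty → new chain.
Insert 929: h=5, bucket 5 nonempty → append to chain.
Insert 744: h=7, bucket 7 empty → new chain.
Insert 335: h=5, bucket 5 nonempty → append to chain.
Insert 480: h=7, bucket 7 nonempty → append to chain.
Insert 47: h=3, bucket 3 empty → new chain.
Insert 694: h=1, bucket 1 empty → new chain.
Insert 467: h=5, bucket 5 nonempty → append to chain.
Insert 137: h=5, bucket 5 nonempty → append to chain.
Final buckets:
0: ∅
1: 694
2: ∅
3: 47
4: ∅
5: 104 -> 929 -> 335 -> 467 -> 137
6: ∅
7: 744 -> 480
8: ∅
9: ∅
10: ∅

5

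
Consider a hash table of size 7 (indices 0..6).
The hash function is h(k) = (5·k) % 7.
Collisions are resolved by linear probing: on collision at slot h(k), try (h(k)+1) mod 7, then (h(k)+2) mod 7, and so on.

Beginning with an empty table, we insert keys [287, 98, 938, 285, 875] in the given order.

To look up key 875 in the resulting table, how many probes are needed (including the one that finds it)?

4

287 hashes to 0; slot 0 is free → place at 0.
98 hashes to 0; 0 taken → place at 1.
938 hashes to 0; 0,1 taken → place at 2.
285 hashes to 4; slot 4 is free → place at 4.
875 hashes to 0; 0,1,2 taken → place at 3.
Table: [287, 98, 938, 875, 285, —, —]
Lookup 875: h=0, probe 0,1,2,3 → found at 3.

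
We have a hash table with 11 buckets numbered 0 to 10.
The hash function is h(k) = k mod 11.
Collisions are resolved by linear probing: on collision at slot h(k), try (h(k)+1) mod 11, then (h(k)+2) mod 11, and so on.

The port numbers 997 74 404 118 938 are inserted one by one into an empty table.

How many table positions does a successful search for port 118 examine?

3

997 hashes to 7; slot 7 is free → place at 7.
74 hashes to 8; slot 8 is free → place at 8.
404 hashes to 8; 8 taken → place at 9.
118 hashes to 8; 8,9 taken → place at 10.
938 hashes to 3; slot 3 is free → place at 3.
Table: [., ., ., 938, ., ., ., 997, 74, 404, 118]
Lookup 118: h=8, probe 8,9,10 → found at 10.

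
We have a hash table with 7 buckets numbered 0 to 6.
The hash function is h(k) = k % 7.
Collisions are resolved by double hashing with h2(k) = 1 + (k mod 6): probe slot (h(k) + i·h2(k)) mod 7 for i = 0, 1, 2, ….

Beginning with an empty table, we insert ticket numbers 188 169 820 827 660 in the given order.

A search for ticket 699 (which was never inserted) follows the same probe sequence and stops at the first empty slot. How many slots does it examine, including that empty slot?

188: h=6 -> slot 6
169: h=1 -> slot 1
820: h=1, h2=5, probe 1,6,4 -> slot 4
827: h=1, h2=6, probe 1,0 -> slot 0
660: h=2 -> slot 2
Table: [827, 169, 660, -, 820, -, 188]
Lookup 699: h=6, h2=4, probe 6,3 → slot 3 empty, not found.

2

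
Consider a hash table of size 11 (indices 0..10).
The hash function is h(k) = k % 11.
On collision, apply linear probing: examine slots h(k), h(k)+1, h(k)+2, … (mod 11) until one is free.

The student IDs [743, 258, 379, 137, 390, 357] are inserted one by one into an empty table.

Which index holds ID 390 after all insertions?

9

743: h=6 → slot 6
258: h=5 → slot 5
379: h=5, probe 5,6,7 → slot 7
137: h=5, probe 5,6,7,8 → slot 8
390: h=5, probe 5,6,7,8,9 → slot 9
357: h=5, probe 5,6,7,8,9,10 → slot 10
Table: [-, -, -, -, -, 258, 743, 379, 137, 390, 357]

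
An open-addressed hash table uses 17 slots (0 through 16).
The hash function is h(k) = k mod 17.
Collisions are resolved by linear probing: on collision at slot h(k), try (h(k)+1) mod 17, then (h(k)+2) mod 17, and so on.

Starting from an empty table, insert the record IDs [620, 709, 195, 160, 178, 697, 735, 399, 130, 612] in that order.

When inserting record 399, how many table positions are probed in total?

620: h=8 => slot 8
709: h=12 => slot 12
195: h=8, probe 8,9 => slot 9
160: h=7 => slot 7
178: h=8, probe 8,9,10 => slot 10
697: h=0 => slot 0
735: h=4 => slot 4
399: h=8, probe 8,9,10,11 => slot 11
130: h=11, probe 11,12,13 => slot 13
612: h=0, probe 0,1 => slot 1
Table: [697, 612, ., ., 735, ., ., 160, 620, 195, 178, 399, 709, 130, ., ., .]

4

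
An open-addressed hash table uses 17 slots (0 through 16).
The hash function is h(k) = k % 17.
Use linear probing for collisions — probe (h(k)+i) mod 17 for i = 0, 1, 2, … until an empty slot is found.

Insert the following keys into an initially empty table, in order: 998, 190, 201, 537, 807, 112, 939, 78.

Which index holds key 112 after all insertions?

998 hashes to 12; slot 12 is free → place at 12.
190 hashes to 3; slot 3 is free → place at 3.
201 hashes to 14; slot 14 is free → place at 14.
537 hashes to 10; slot 10 is free → place at 10.
807 hashes to 8; slot 8 is free → place at 8.
112 hashes to 10; 10 taken → place at 11.
939 hashes to 4; slot 4 is free → place at 4.
78 hashes to 10; 10,11,12 taken → place at 13.
Table: [-, -, -, 190, 939, -, -, -, 807, -, 537, 112, 998, 78, 201, -, -]

11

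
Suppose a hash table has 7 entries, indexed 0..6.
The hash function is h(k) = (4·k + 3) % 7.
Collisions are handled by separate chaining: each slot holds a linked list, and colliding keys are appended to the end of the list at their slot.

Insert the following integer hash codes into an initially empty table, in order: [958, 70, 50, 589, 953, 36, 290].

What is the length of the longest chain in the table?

4

Insert 958: h=6, bucket 6 empty -> new chain.
Insert 70: h=3, bucket 3 empty -> new chain.
Insert 50: h=0, bucket 0 empty -> new chain.
Insert 589: h=0, bucket 0 nonempty -> append to chain.
Insert 953: h=0, bucket 0 nonempty -> append to chain.
Insert 36: h=0, bucket 0 nonempty -> append to chain.
Insert 290: h=1, bucket 1 empty -> new chain.
Final buckets:
0: 50 -> 589 -> 953 -> 36
1: 290
2: .
3: 70
4: .
5: .
6: 958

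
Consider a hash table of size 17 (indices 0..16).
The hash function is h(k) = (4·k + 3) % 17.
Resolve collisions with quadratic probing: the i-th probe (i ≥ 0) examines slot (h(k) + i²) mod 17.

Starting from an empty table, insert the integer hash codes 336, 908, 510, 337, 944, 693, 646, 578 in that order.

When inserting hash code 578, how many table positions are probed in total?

4

Insert 336: h=4, slot 4 empty => index 4.
Insert 908: h=14, slot 14 empty => index 14.
Insert 510: h=3, slot 3 empty => index 3.
Insert 337: h=8, slot 8 empty => index 8.
Insert 944: h=5, slot 5 empty => index 5.
Insert 693: h=4, slots 4,5,8 occupied => index 13.
Insert 646: h=3, slots 3,4 occupied => index 7.
Insert 578: h=3, slots 3,4,7 occupied => index 12.
Table: [., ., ., 510, 336, 944, ., 646, 337, ., ., ., 578, 693, 908, ., .]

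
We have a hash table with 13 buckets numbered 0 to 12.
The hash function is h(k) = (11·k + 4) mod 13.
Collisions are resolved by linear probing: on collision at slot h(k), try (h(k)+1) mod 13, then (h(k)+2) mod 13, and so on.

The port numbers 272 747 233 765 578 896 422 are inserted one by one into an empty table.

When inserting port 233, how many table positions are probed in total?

272: h=6 → slot 6
747: h=5 → slot 5
233: h=6, probe 6,7 → slot 7
765: h=8 → slot 8
578: h=5, probe 5,6,7,8,9 → slot 9
896: h=6, probe 6,7,8,9,10 → slot 10
422: h=5, probe 5,6,7,8,9,10,11 → slot 11
Table: [-, -, -, -, -, 747, 272, 233, 765, 578, 896, 422, -]

2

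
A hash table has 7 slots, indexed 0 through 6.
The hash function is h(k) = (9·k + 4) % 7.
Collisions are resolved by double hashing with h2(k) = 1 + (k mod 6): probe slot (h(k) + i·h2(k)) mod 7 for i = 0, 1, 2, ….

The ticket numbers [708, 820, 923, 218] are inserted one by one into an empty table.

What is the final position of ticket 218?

5

708: h=6 => slot 6
820: h=6, h2=5, probe 6,4 => slot 4
923: h=2 => slot 2
218: h=6, h2=3, probe 6,2,5 => slot 5
Table: [_, _, 923, _, 820, 218, 708]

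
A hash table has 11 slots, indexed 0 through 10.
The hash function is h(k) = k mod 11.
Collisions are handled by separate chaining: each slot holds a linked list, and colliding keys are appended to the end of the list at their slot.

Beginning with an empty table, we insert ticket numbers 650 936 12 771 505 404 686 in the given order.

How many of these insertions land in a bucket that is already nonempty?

3

Insert 650: h=1, bucket 1 empty -> new chain.
Insert 936: h=1, bucket 1 nonempty -> append to chain.
Insert 12: h=1, bucket 1 nonempty -> append to chain.
Insert 771: h=1, bucket 1 nonempty -> append to chain.
Insert 505: h=10, bucket 10 empty -> new chain.
Insert 404: h=8, bucket 8 empty -> new chain.
Insert 686: h=4, bucket 4 empty -> new chain.
Final buckets:
0: ∅
1: 650 -> 936 -> 12 -> 771
2: ∅
3: ∅
4: 686
5: ∅
6: ∅
7: ∅
8: 404
9: ∅
10: 505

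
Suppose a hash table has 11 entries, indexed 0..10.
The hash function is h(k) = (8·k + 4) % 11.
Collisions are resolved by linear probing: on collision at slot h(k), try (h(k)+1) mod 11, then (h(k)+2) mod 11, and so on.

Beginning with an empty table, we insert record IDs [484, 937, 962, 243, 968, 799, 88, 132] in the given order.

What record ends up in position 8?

484: h=4 => slot 4
937: h=9 => slot 9
962: h=0 => slot 0
243: h=1 => slot 1
968: h=4, probe 4,5 => slot 5
799: h=5, probe 5,6 => slot 6
88: h=4, probe 4,5,6,7 => slot 7
132: h=4, probe 4,5,6,7,8 => slot 8
Table: [962, 243, ., ., 484, 968, 799, 88, 132, 937, .]

132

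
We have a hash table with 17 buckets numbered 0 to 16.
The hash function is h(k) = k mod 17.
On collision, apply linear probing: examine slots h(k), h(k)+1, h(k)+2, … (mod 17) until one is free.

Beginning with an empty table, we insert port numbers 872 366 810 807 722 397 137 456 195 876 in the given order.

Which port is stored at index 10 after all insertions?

722

872 hashes to 5; slot 5 is free -> place at 5.
366 hashes to 9; slot 9 is free -> place at 9.
810 hashes to 11; slot 11 is free -> place at 11.
807 hashes to 8; slot 8 is free -> place at 8.
722 hashes to 8; 8,9 taken -> place at 10.
397 hashes to 6; slot 6 is free -> place at 6.
137 hashes to 1; slot 1 is free -> place at 1.
456 hashes to 14; slot 14 is free -> place at 14.
195 hashes to 8; 8,9,10,11 taken -> place at 12.
876 hashes to 9; 9,10,11,12 taken -> place at 13.
Table: [-, 137, -, -, -, 872, 397, -, 807, 366, 722, 810, 195, 876, 456, -, -]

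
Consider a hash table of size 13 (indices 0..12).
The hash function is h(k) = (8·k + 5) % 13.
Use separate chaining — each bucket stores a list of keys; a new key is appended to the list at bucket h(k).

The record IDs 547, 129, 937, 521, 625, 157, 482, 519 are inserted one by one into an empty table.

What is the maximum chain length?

547 → bucket 0
129 → bucket 10
937 → bucket 0 (collision)
521 → bucket 0 (collision)
625 → bucket 0 (collision)
157 → bucket 0 (collision)
482 → bucket 0 (collision)
519 → bucket 10 (collision)
Final buckets:
0: 547 -> 937 -> 521 -> 625 -> 157 -> 482
1: -
2: -
3: -
4: -
5: -
6: -
7: -
8: -
9: -
10: 129 -> 519
11: -
12: -

6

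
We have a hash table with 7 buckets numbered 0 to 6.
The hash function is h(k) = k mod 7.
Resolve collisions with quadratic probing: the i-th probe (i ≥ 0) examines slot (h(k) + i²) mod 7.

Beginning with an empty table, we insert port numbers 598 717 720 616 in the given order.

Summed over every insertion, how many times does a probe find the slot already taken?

1

Insert 598: h=3, slot 3 empty → index 3.
Insert 717: h=3, slot 3 occupied → index 4.
Insert 720: h=6, slot 6 empty → index 6.
Insert 616: h=0, slot 0 empty → index 0.
Table: [616, —, —, 598, 717, —, 720]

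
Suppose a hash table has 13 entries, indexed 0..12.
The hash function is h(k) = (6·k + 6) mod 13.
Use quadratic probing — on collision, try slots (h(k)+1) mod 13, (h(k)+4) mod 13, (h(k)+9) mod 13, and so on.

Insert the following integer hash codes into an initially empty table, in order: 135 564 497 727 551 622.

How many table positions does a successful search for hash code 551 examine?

3

Insert 135: h=10, slot 10 empty -> index 10.
Insert 564: h=10, slot 10 occupied -> index 11.
Insert 497: h=11, slot 11 occupied -> index 12.
Insert 727: h=0, slot 0 empty -> index 0.
Insert 551: h=10, slots 10,11 occupied -> index 1.
Insert 622: h=7, slot 7 empty -> index 7.
Table: [727, 551, -, -, -, -, -, 622, -, -, 135, 564, 497]
Lookup 551: h=10, probe 10,11,1 → found at 1.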